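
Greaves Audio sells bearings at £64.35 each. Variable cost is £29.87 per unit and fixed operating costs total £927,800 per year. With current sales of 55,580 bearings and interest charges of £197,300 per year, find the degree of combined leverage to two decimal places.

2.42

Total contribution margin = 55,580 × £34.48 = £1,916,398.40.
Operating income = contribution − fixed costs = £1,916,398.40 − £927,800 = £988,598.40. Interest = £197,300.00, so EBIT − I = £791,298.40.
Degree of total leverage = total CM / (EBIT − interest) = £1,916,398.40 / £791,298.40 = 2.4218.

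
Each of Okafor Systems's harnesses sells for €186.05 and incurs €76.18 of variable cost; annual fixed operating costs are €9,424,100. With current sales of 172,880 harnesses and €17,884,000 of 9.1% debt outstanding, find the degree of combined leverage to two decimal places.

Total contribution margin = 172,880 × €109.87 = €18,994,325.60.
Operating income = contribution − fixed costs = €18,994,325.60 − €9,424,100 = €9,570,225.60. Interest = €1,627,444.00, so EBIT − I = €7,942,781.60.
Degree of total leverage = total CM / (EBIT − interest) = €18,994,325.60 / €7,942,781.60 = 2.3914.

2.39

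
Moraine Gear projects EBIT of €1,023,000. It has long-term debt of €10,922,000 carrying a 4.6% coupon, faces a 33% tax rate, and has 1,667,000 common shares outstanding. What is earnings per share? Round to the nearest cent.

€0.21

Interest = €502,412.00, so EBT = €1,023,000 − €502,412.00 = €520,588.00.
Net income = €520,588.00 × (1 − 0.33) = €348,793.96.
Per share: €348,793.96 / 1,667,000 shares = €0.21.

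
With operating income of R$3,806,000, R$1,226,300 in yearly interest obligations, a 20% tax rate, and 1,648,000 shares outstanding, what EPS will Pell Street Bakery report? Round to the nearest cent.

Interest = R$1,226,300.00, so EBT = R$3,806,000 − R$1,226,300.00 = R$2,579,700.00.
After tax at 20%: net income = R$2,579,700.00 × 0.80 = R$2,063,760.00.
Per share: R$2,063,760.00 / 1,648,000 shares = R$1.25.

R$1.25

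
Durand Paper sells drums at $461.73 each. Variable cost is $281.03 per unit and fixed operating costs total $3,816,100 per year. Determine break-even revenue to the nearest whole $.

CM per unit = $461.73 − $281.03 = $180.70; CM ratio = $180.70 / $461.73 = 0.3914.
Break-even sales = FC ÷ CM ratio = $3,816,100 × $461.73 / $180.70 = $9,751,012.

$9,751,012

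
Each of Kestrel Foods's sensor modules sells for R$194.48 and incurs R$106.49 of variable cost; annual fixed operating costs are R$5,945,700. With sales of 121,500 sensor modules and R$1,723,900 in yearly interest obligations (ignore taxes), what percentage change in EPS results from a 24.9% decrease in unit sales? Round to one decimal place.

-88.1%

At 121,500 units, contribution = 121,500 × R$87.99 = R$10,690,785.00.
EBIT = R$10,690,785.00 − R$5,945,700 = R$4,745,085.00.
After interest of R$1,723,900.00, pre-tax earnings = R$3,021,185.00.
Degree of combined leverage = contribution ÷ (EBIT − I) = R$10,690,785.00 ÷ R$3,021,185.00 = 3.5386.
%ΔEPS = DCL × %ΔSales = 3.5386 × -24.9% = -88.1%.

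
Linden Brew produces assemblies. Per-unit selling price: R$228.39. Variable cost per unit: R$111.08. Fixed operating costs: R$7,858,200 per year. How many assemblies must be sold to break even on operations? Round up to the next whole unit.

Each unit contributes R$228.39 − R$111.08 = R$117.31.
Break-even Q = R$7,858,200 / R$117.31 = 66,986.62 → 66,987 assemblies.

66,987 assemblies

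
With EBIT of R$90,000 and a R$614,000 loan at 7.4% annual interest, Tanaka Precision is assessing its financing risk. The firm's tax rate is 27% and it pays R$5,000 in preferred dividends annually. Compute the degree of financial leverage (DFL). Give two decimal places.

2.39

Annual interest charges come to R$45,436.00.
Preferred dividends grossed up pre-tax: R$5,000 / (1 − 0.27) = R$6,849.32.
DFL = EBIT ÷ [EBIT − I − D_p/(1−t)] = R$90,000 ÷ [R$90,000 − R$45,436.00 − R$6,849.32] = R$90,000 ÷ R$37,714.68 = 2.3863.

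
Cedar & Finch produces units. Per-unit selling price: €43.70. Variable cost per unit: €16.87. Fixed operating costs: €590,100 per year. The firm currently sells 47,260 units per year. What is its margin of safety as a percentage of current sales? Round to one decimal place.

Each unit contributes €43.70 − €16.87 = €26.83. Break-even units = €590,100 ÷ €26.83 = 21,994.04; break-even revenue = 21,994.04 × €43.70 = €961,139.40.
Actual sales revenue = 47,260 × €43.70 = €2,065,262.00.
Margin of safety = (€2,065,262.00 − €961,139.40) ÷ €2,065,262.00 = 53.5%.

53.5%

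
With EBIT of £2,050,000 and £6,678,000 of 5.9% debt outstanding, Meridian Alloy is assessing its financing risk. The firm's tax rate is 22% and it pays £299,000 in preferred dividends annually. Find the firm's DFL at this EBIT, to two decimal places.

Annual interest charges come to £394,002.00.
Pre-tax preferred-dividend burden = £299,000 ÷ (1 − 0.22) = £383,333.33.
DFL = EBIT ÷ [EBIT − I − D_p/(1−t)] = £2,050,000 ÷ [£2,050,000 − £394,002.00 − £383,333.33] = £2,050,000 ÷ £1,272,664.67 = 1.6108.

1.61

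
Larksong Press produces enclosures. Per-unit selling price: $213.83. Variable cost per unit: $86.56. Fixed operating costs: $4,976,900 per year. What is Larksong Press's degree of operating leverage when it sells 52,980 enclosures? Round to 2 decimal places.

3.82

Contribution at this volume is 52,980 × $127.27 = $6,742,764.60.
Subtracting fixed costs: EBIT = $6,742,764.60 − $4,976,900 = $1,765,864.60.
So DOL = total CM / EBIT = $6,742,764.60 / $1,765,864.60 = 3.8184.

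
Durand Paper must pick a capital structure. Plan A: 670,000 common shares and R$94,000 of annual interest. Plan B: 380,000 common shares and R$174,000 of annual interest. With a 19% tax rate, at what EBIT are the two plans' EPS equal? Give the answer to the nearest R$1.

R$278,828

At indifference, (EBIT − 94,000)(1 − t)/670,000 = (EBIT − 174,000)(1 − t)/380,000.
Cancelling (1 − t) and cross-multiplying: 380,000·(EBIT − 94,000) = 670,000·(EBIT − 174,000).
EBIT × (670,000 − 380,000) = 174,000 × 670,000 − 94,000 × 380,000 = 80,860,000,000, so EBIT = 80,860,000,000 ÷ 290,000 = 278,827.59.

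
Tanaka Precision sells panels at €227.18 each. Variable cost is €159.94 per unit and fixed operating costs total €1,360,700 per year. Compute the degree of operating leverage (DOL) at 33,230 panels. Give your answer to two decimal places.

Total contribution margin = 33,230 × €67.24 = €2,234,385.20.
Subtracting fixed costs: EBIT = €2,234,385.20 − €1,360,700 = €873,685.20.
Degree of operating leverage = €2,234,385.20 / €873,685.20 = 2.5574.

2.56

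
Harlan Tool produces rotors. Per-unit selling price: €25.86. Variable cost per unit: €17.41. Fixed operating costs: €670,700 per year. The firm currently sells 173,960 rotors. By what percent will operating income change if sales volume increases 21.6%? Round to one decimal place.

+39.7%

Total contribution margin = 173,960 × €8.45 = €1,469,962.00.
Subtracting fixed costs: EBIT = €1,469,962.00 − €670,700 = €799,262.00.
So DOL = total CM / EBIT = €1,469,962.00 / €799,262.00 = 1.8391.
Operating income changes by 1.8391 × +21.6% = +39.7%.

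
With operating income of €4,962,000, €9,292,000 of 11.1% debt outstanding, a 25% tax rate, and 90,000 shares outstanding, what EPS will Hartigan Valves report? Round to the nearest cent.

Pre-tax income = €4,962,000 − €1,031,412.00 = €3,930,588.00.
Net income = €3,930,588.00 × (1 − 0.25) = €2,947,941.00.
EPS = €2,947,941.00 ÷ 90,000 = €32.75.

€32.75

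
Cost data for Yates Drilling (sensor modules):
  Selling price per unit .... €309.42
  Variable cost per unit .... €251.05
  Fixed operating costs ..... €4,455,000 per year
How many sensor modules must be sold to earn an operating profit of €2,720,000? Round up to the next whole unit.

Each unit contributes €309.42 − €251.05 = €58.37.
Need Q such that Q × €58.37 − €4,455,000 = €2,720,000, i.e. Q = €7,175,000 / €58.37 = 122,922.73 → 122,923.

122,923 sensor modules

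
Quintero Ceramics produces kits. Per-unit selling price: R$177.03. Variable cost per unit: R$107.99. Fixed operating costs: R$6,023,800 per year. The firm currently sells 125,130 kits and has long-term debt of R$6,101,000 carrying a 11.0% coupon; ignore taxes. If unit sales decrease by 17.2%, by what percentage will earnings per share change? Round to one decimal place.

Contribution at this volume is 125,130 × R$69.04 = R$8,638,975.20.
Subtracting fixed costs: EBIT = R$8,638,975.20 − R$6,023,800 = R$2,615,175.20.
Interest = R$671,110.00, so EBIT − I = R$1,944,065.20.
Degree of combined leverage = contribution ÷ (EBIT − I) = R$8,638,975.20 ÷ R$1,944,065.20 = 4.4438.
%ΔEPS = DCL × %ΔSales = 4.4438 × -17.2% = -76.4%.

-76.4%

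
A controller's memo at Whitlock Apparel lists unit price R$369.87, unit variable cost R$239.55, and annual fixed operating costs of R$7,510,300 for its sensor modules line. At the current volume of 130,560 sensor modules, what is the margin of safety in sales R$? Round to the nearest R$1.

Each unit contributes R$369.87 − R$239.55 = R$130.32. Break-even units = R$7,510,300 ÷ R$130.32 = 57,629.68; break-even revenue = 57,629.68 × R$369.87 = R$21,315,490.03.
Actual sales revenue = 130,560 × R$369.87 = R$48,290,227.20.
Margin of safety = R$48,290,227.20 − R$21,315,490.03 = R$26,974,737.

R$26,974,737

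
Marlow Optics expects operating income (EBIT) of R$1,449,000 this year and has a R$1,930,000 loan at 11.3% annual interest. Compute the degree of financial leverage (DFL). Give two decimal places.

1.18

Annual interest charges come to R$218,090.00.
DFL = EBIT ÷ (EBIT − I) = R$1,449,000 ÷ (R$1,449,000 − R$218,090.00) = R$1,449,000 ÷ R$1,230,910.00 = 1.1772.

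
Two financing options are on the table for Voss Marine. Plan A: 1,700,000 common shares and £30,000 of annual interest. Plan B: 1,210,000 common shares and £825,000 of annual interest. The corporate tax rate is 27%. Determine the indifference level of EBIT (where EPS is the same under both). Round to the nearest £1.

£2,788,163

Set EPS_A = EPS_B: (EBIT − £30,000)(1 − 0.27) ÷ 1,700,000 = (EBIT − £825,000)(1 − 0.27) ÷ 1,210,000.
Cancelling (1 − t) and cross-multiplying: 1,210,000·(EBIT − 30,000) = 1,700,000·(EBIT − 825,000).
Solving, EBIT = (825,000·1,700,000 − 30,000·1,210,000) / (1,700,000 − 1,210,000) = 1,366,200,000,000 / 490,000 = 2,788,163.27.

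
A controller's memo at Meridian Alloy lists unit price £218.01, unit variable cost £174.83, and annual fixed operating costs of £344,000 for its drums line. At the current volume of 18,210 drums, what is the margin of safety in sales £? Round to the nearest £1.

£2,233,152

Contribution margin per unit = £218.01 − £174.83 = £43.18. Break-even units = £344,000 ÷ £43.18 = 7,966.65; break-even revenue = 7,966.65 × £218.01 = £1,736,809.63.
Actual sales revenue = 18,210 × £218.01 = £3,969,962.10.
Margin of safety = £3,969,962.10 − £1,736,809.63 = £2,233,152.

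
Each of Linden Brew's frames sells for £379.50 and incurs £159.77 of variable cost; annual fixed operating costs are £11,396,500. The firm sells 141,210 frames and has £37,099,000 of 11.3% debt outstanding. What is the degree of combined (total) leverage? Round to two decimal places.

2.01

Contribution at this volume is 141,210 × £219.73 = £31,028,073.30.
EBIT = £31,028,073.30 − £11,396,500 = £19,631,573.30. Interest = £4,192,187.00, so EBIT − I = £15,439,386.30.
DCL = contribution ÷ (EBIT − I) = £31,028,073.30 ÷ £15,439,386.30 = 2.0097.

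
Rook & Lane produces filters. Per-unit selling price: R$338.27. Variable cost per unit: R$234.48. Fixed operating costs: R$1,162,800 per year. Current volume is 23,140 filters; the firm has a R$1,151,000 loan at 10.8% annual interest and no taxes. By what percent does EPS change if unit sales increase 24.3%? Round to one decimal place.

At 23,140 units, contribution = 23,140 × R$103.79 = R$2,401,700.60.
Subtracting fixed costs: EBIT = R$2,401,700.60 − R$1,162,800 = R$1,238,900.60.
After interest of R$124,308.00, pre-tax earnings = R$1,114,592.60.
DCL = total CM / (EBIT − I) = R$2,401,700.60 / R$1,114,592.60 = 2.1548.
EPS therefore changes by 2.1548 × (+24.3%) = +52.4%.

+52.4%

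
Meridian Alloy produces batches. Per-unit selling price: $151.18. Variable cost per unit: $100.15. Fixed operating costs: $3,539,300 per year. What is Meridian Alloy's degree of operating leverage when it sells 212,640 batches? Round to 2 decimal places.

Contribution at this volume is 212,640 × $51.03 = $10,851,019.20.
Subtracting fixed costs: EBIT = $10,851,019.20 − $3,539,300 = $7,311,719.20.
Degree of operating leverage = $10,851,019.20 / $7,311,719.20 = 1.4841.

1.48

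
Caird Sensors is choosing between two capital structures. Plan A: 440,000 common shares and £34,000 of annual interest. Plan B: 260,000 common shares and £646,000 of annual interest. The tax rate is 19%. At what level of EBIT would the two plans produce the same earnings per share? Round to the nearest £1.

Set EPS_A = EPS_B: (EBIT − £34,000)(1 − 0.19) ÷ 440,000 = (EBIT − £646,000)(1 − 0.19) ÷ 260,000.
The (1 − t) factor cancels: (EBIT − 34,000) × 260,000 = (EBIT − 646,000) × 440,000.
EBIT × (440,000 − 260,000) = 646,000 × 440,000 − 34,000 × 260,000 = 275,400,000,000, so EBIT = 275,400,000,000 ÷ 180,000 = 1,530,000.00.

£1,530,000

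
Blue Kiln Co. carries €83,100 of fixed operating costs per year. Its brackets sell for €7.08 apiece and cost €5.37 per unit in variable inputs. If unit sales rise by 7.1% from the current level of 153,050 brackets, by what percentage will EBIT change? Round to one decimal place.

Total contribution margin = 153,050 × €1.71 = €261,715.50.
Subtracting fixed costs: EBIT = €261,715.50 − €83,100 = €178,615.50.
DOL = contribution ÷ EBIT = €261,715.50 ÷ €178,615.50 = 1.4652.
%ΔEBIT = DOL × %ΔSales = 1.4652 × +7.1% = +10.4%.

+10.4%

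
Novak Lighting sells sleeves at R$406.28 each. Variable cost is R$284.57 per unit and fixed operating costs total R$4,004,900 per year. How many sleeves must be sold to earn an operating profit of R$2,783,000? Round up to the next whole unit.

55,772 sleeves

Contribution margin per unit = R$406.28 − R$284.57 = R$121.71.
Need Q such that Q × R$121.71 − R$4,004,900 = R$2,783,000, i.e. Q = R$6,787,900 / R$121.71 = 55,771.10 → 55,772.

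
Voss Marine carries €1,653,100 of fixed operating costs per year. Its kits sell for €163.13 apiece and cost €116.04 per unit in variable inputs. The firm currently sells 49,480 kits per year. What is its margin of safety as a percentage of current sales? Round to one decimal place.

Unit CM = price − variable cost = €163.13 − €116.04 = €47.09. Break-even units = €1,653,100 ÷ €47.09 = 35,105.12; break-even revenue = 35,105.12 × €163.13 = €5,726,697.88.
Actual sales revenue = 49,480 × €163.13 = €8,071,672.40.
Margin of safety = (€8,071,672.40 − €5,726,697.88) ÷ €8,071,672.40 = 29.1%.

29.1%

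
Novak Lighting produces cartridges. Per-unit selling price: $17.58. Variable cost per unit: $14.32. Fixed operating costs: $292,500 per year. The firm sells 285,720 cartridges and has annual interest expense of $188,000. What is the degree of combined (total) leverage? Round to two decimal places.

2.07

Total contribution margin = 285,720 × $3.26 = $931,447.20.
Operating income = contribution − fixed costs = $931,447.20 − $292,500 = $638,947.20. Interest = $188,000.00.
DOL = $931,447.20 ÷ $638,947.20 = 1.4578; DFL = $638,947.20 ÷ $450,947.20 = 1.4169.
Combined leverage = 1.4578 × 1.4169 = 2.0656.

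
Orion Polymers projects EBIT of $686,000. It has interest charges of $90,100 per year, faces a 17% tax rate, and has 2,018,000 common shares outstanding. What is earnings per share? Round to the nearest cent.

$0.25

Interest = $90,100.00, so EBT = $686,000 − $90,100.00 = $595,900.00.
After tax at 17%: net income = $595,900.00 × 0.83 = $494,597.00.
EPS = $494,597.00 ÷ 2,018,000 = $0.25.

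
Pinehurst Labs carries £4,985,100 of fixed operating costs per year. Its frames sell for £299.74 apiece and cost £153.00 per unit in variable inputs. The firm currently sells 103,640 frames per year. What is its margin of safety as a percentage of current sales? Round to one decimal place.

67.2%

Unit CM = price − variable cost = £299.74 − £153.00 = £146.74. Break-even units = £4,985,100 ÷ £146.74 = 33,972.33; break-even revenue = 33,972.33 × £299.74 = £10,182,866.80.
Actual sales revenue = 103,640 × £299.74 = £31,065,053.60.
Margin of safety = (£31,065,053.60 − £10,182,866.80) ÷ £31,065,053.60 = 67.2%.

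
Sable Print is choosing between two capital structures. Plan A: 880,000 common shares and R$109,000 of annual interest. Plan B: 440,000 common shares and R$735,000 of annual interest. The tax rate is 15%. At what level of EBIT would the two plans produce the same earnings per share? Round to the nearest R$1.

R$1,361,000

Set EPS_A = EPS_B: (EBIT − R$109,000)(1 − 0.15) ÷ 880,000 = (EBIT − R$735,000)(1 − 0.15) ÷ 440,000.
Cancelling (1 − t) and cross-multiplying: 440,000·(EBIT − 109,000) = 880,000·(EBIT − 735,000).
Solving, EBIT = (735,000·880,000 − 109,000·440,000) / (880,000 − 440,000) = 598,840,000,000 / 440,000 = 1,361,000.00.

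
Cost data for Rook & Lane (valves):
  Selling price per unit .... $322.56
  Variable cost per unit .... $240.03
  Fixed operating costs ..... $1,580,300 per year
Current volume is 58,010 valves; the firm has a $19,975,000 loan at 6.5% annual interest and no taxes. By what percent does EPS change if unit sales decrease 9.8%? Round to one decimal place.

Contribution at this volume is 58,010 × $82.53 = $4,787,565.30.
Operating income = contribution − fixed costs = $4,787,565.30 − $1,580,300 = $3,207,265.30.
Interest = $1,298,375.00, so EBIT − I = $1,908,890.30.
Degree of combined leverage = contribution ÷ (EBIT − I) = $4,787,565.30 ÷ $1,908,890.30 = 2.5080.
%ΔEPS = DCL × %ΔSales = 2.5080 × -9.8% = -24.6%.

-24.6%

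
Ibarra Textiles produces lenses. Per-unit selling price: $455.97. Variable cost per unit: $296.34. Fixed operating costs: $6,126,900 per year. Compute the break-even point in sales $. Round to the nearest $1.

CM per unit = $455.97 − $296.34 = $159.63; CM ratio = $159.63 / $455.97 = 0.3501.
Break-even revenue = fixed costs × price ÷ CM = $6,126,900 × $455.97 ÷ $159.63 = $17,500,987.

$17,500,987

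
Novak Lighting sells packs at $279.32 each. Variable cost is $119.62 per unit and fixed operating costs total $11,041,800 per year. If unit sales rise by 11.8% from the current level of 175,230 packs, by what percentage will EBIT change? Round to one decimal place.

Total contribution margin = 175,230 × $159.70 = $27,984,231.00.
Subtracting fixed costs: EBIT = $27,984,231.00 − $11,041,800 = $16,942,431.00.
DOL = contribution ÷ EBIT = $27,984,231.00 ÷ $16,942,431.00 = 1.6517.
%ΔEBIT = DOL × %ΔSales = 1.6517 × +11.8% = +19.5%.

+19.5%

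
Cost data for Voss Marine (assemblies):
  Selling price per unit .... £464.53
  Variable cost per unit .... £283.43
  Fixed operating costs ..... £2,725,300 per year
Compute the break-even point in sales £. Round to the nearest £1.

£6,990,522

Contribution margin per unit = £464.53 − £283.43 = £181.10, a CM ratio of £181.10 ÷ £464.53 = 0.3899.
Break-even sales = FC ÷ CM ratio = £2,725,300 × £464.53 / £181.10 = £6,990,522.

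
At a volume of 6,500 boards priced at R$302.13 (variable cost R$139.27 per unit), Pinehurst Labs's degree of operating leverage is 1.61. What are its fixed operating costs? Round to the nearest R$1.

Total contribution margin = 6,500 × R$162.86 = R$1,058,590.00.
DOL = contribution / EBIT, so EBIT = R$1,058,590.00 / 1.61 = R$657,509.32.
Fixed costs = CM − EBIT = R$1,058,590.00 − R$657,509.32 = R$401,081.

R$401,081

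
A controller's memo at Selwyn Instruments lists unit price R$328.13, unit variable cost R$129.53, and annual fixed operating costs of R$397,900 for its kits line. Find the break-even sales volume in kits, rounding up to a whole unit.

Each unit contributes R$328.13 − R$129.53 = R$198.60.
Break-even Q = R$397,900 / R$198.60 = 2,003.52 → 2,004 kits.

2,004 kits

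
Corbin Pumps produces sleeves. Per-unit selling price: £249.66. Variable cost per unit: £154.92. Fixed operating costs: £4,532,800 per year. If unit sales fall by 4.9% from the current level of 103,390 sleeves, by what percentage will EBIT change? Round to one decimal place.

-9.1%

At 103,390 units, contribution = 103,390 × £94.74 = £9,795,168.60.
EBIT = £9,795,168.60 − £4,532,800 = £5,262,368.60.
So DOL = total CM / EBIT = £9,795,168.60 / £5,262,368.60 = 1.8614.
So EBIT moves 1.8614 × (-4.9%) = -9.1%.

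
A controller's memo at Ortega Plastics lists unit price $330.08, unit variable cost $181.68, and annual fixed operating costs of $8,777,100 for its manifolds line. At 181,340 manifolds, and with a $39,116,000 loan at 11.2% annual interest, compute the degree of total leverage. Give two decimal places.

At 181,340 units, contribution = 181,340 × $148.40 = $26,910,856.00.
Subtracting fixed costs: EBIT = $26,910,856.00 − $8,777,100 = $18,133,756.00. Interest = $4,380,992.00, so EBIT − I = $13,752,764.00.
DCL = contribution ÷ (EBIT − I) = $26,910,856.00 ÷ $13,752,764.00 = 1.9568.

1.96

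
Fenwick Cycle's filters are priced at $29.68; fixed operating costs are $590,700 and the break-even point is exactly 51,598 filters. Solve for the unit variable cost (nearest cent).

Contribution per unit must be FC / Q = $590,700 / 51,598 = $11.4481.
Variable cost per unit = $29.68 − $11.4481 = $18.23.

$18.23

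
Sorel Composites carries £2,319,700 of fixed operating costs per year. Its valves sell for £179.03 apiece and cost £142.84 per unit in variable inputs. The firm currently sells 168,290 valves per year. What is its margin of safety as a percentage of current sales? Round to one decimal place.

Contribution margin per unit = £179.03 − £142.84 = £36.19. Break-even units = £2,319,700 ÷ £36.19 = 64,097.82; break-even revenue = 64,097.82 × £179.03 = £11,475,432.19.
Current sales = 168,290 × £179.03 = £30,128,958.70.
Margin of safety = (£30,128,958.70 − £11,475,432.19) ÷ £30,128,958.70 = 61.9%.

61.9%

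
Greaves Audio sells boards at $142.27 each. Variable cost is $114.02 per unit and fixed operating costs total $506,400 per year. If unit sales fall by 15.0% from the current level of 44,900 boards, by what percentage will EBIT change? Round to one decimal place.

-25.0%

Contribution at this volume is 44,900 × $28.25 = $1,268,425.00.
Subtracting fixed costs: EBIT = $1,268,425.00 − $506,400 = $762,025.00.
So DOL = total CM / EBIT = $1,268,425.00 / $762,025.00 = 1.6645.
So EBIT moves 1.6645 × (-15.0%) = -25.0%.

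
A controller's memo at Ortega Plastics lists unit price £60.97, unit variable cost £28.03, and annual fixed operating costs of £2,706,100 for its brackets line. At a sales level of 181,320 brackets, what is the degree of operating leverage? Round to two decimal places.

Contribution at this volume is 181,320 × £32.94 = £5,972,680.80.
Subtracting fixed costs: EBIT = £5,972,680.80 − £2,706,100 = £3,266,580.80.
So DOL = total CM / EBIT = £5,972,680.80 / £3,266,580.80 = 1.8284.

1.83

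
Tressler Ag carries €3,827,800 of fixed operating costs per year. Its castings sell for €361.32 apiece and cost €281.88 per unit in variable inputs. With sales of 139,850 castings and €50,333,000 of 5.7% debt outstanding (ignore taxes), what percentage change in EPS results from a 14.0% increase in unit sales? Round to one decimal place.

+35.2%

At 139,850 units, contribution = 139,850 × €79.44 = €11,109,684.00.
EBIT = €11,109,684.00 − €3,827,800 = €7,281,884.00.
Interest = €2,868,981.00, so EBIT − I = €4,412,903.00.
Degree of combined leverage = contribution ÷ (EBIT − I) = €11,109,684.00 ÷ €4,412,903.00 = 2.5175.
%ΔEPS = DCL × %ΔSales = 2.5175 × +14.0% = +35.2%.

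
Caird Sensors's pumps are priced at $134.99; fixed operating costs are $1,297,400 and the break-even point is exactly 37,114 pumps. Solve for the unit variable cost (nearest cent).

$100.03

At break-even, FC = Q × (P − VC), so P − VC = $1,297,400 ÷ 37,114 = $34.9572.
Hence VC = price − CM = $134.99 − $34.9572 = $100.03.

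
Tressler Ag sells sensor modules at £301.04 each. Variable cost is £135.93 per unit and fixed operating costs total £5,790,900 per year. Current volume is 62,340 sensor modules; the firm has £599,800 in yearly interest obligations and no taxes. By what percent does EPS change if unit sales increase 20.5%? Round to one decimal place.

At 62,340 units, contribution = 62,340 × £165.11 = £10,292,957.40.
Subtracting fixed costs: EBIT = £10,292,957.40 − £5,790,900 = £4,502,057.40.
Interest = £599,800.00, so EBIT − I = £3,902,257.40.
DCL = total CM / (EBIT − I) = £10,292,957.40 / £3,902,257.40 = 2.6377.
EPS therefore changes by 2.6377 × (+20.5%) = +54.1%.

+54.1%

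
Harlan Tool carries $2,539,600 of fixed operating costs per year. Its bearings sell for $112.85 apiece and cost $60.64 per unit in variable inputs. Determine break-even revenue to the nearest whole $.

$5,489,252

CM per unit = $112.85 − $60.64 = $52.21; CM ratio = $52.21 / $112.85 = 0.4626.
Break-even sales = FC ÷ CM ratio = $2,539,600 × $112.85 / $52.21 = $5,489,252.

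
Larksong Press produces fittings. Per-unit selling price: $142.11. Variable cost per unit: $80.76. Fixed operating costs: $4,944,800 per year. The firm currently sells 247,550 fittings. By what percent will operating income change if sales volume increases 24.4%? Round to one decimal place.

+36.2%

At 247,550 units, contribution = 247,550 × $61.35 = $15,187,192.50.
Subtracting fixed costs: EBIT = $15,187,192.50 − $4,944,800 = $10,242,392.50.
Degree of operating leverage = $15,187,192.50 / $10,242,392.50 = 1.4828.
%ΔEBIT = DOL × %ΔSales = 1.4828 × +24.4% = +36.2%.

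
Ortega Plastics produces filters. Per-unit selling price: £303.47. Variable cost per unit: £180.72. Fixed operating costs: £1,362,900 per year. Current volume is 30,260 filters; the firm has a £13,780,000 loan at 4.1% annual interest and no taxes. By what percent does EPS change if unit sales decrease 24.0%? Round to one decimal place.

-49.9%

At 30,260 units, contribution = 30,260 × £122.75 = £3,714,415.00.
Subtracting fixed costs: EBIT = £3,714,415.00 − £1,362,900 = £2,351,515.00.
After interest of £564,980.00, pre-tax earnings = £1,786,535.00.
DCL = total CM / (EBIT − I) = £3,714,415.00 / £1,786,535.00 = 2.0791.
%ΔEPS = DCL × %ΔSales = 2.0791 × -24.0% = -49.9%.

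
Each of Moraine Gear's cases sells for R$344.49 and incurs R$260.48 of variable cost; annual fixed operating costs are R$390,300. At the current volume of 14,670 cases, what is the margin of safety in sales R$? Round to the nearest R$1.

R$3,453,211

Contribution margin per unit = R$344.49 − R$260.48 = R$84.01. Break-even units = R$390,300 ÷ R$84.01 = 4,645.88; break-even revenue = 4,645.88 × R$344.49 = R$1,600,457.65.
Actual sales revenue = 14,670 × R$344.49 = R$5,053,668.30.
Margin of safety = R$5,053,668.30 − R$1,600,457.65 = R$3,453,211.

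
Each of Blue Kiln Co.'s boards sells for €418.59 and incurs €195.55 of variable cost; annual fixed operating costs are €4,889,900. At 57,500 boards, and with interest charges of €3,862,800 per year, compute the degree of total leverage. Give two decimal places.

At 57,500 units, contribution = 57,500 × €223.04 = €12,824,800.00.
EBIT = €12,824,800.00 − €4,889,900 = €7,934,900.00. Interest = €3,862,800.00.
DOL = €12,824,800.00 ÷ €7,934,900.00 = 1.6163; DFL = €7,934,900.00 ÷ €4,072,100.00 = 1.9486.
Combined leverage = 1.6163 × 1.9486 = 3.1495.

3.15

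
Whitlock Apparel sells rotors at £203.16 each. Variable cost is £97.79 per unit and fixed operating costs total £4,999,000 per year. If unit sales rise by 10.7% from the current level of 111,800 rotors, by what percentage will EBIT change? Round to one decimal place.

+18.6%

At 111,800 units, contribution = 111,800 × £105.37 = £11,780,366.00.
Operating income = contribution − fixed costs = £11,780,366.00 − £4,999,000 = £6,781,366.00.
Degree of operating leverage = £11,780,366.00 / £6,781,366.00 = 1.7372.
%ΔEBIT = DOL × %ΔSales = 1.7372 × +10.7% = +18.6%.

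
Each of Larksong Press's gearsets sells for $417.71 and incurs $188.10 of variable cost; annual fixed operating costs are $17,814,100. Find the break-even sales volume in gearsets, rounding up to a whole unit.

77,585 gearsets

Contribution margin per unit = $417.71 − $188.10 = $229.61.
Units to break even: $17,814,100 ÷ $229.61 = 77,584.16, rounded up to 77,585.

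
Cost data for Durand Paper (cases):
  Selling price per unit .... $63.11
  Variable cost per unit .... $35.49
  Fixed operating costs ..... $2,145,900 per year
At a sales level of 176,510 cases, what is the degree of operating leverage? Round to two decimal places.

1.79

Total contribution margin = 176,510 × $27.62 = $4,875,206.20.
Operating income = contribution − fixed costs = $4,875,206.20 − $2,145,900 = $2,729,306.20.
DOL = contribution ÷ EBIT = $4,875,206.20 ÷ $2,729,306.20 = 1.7862.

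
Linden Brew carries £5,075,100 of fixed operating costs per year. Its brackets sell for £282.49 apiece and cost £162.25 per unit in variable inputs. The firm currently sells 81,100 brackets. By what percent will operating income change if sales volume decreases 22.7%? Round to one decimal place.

Total contribution margin = 81,100 × £120.24 = £9,751,464.00.
EBIT = £9,751,464.00 − £5,075,100 = £4,676,364.00.
So DOL = total CM / EBIT = £9,751,464.00 / £4,676,364.00 = 2.0853.
%ΔEBIT = DOL × %ΔSales = 2.0853 × -22.7% = -47.3%.

-47.3%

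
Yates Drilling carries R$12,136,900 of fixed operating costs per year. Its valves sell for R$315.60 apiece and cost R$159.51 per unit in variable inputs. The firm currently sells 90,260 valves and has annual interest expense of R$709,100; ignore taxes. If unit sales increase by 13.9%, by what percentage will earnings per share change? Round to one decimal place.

Total contribution margin = 90,260 × R$156.09 = R$14,088,683.40.
Subtracting fixed costs: EBIT = R$14,088,683.40 − R$12,136,900 = R$1,951,783.40.
After interest of R$709,100.00, pre-tax earnings = R$1,242,683.40.
DCL = total CM / (EBIT − I) = R$14,088,683.40 / R$1,242,683.40 = 11.3373.
EPS therefore changes by 11.3373 × (+13.9%) = +157.6%.

+157.6%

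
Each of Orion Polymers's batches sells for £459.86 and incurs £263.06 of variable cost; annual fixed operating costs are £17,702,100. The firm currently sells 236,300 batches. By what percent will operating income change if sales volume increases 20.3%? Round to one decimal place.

+32.8%

Total contribution margin = 236,300 × £196.80 = £46,503,840.00.
Subtracting fixed costs: EBIT = £46,503,840.00 − £17,702,100 = £28,801,740.00.
Degree of operating leverage = £46,503,840.00 / £28,801,740.00 = 1.6146.
Operating income changes by 1.6146 × +20.3% = +32.8%.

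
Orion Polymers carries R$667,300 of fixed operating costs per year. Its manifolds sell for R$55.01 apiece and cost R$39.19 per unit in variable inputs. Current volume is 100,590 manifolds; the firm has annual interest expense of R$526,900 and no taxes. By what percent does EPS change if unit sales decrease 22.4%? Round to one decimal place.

-89.8%

Contribution at this volume is 100,590 × R$15.82 = R$1,591,333.80.
Operating income = contribution − fixed costs = R$1,591,333.80 − R$667,300 = R$924,033.80.
After interest of R$526,900.00, pre-tax earnings = R$397,133.80.
DCL = total CM / (EBIT − I) = R$1,591,333.80 / R$397,133.80 = 4.0070.
EPS therefore changes by 4.0070 × (-22.4%) = -89.8%.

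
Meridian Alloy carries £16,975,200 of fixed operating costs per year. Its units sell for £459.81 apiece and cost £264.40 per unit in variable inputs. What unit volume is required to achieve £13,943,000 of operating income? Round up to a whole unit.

158,223 units

Each unit contributes £459.81 − £264.40 = £195.41.
Required volume = (fixed costs + target profit) ÷ CM = (£16,975,200 + £13,943,000) ÷ £195.41 = 158,222.20, so 158,223 units.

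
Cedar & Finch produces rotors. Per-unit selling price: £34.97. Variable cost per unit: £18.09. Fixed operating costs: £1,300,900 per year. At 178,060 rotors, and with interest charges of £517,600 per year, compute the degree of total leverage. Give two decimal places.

Total contribution margin = 178,060 × £16.88 = £3,005,652.80.
Operating income = contribution − fixed costs = £3,005,652.80 − £1,300,900 = £1,704,752.80. Interest = £517,600.00, so EBIT − I = £1,187,152.80.
DCL = contribution ÷ (EBIT − I) = £3,005,652.80 ÷ £1,187,152.80 = 2.5318.

2.53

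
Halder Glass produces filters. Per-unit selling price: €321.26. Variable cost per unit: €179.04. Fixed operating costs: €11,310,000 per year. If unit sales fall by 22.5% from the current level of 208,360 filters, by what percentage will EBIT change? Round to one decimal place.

-36.4%

Total contribution margin = 208,360 × €142.22 = €29,632,959.20.
Operating income = contribution − fixed costs = €29,632,959.20 − €11,310,000 = €18,322,959.20.
So DOL = total CM / EBIT = €29,632,959.20 / €18,322,959.20 = 1.6173.
Operating income changes by 1.6173 × -22.5% = -36.4%.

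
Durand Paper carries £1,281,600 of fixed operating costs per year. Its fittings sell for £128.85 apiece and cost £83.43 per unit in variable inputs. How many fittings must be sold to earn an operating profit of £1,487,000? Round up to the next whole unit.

Contribution margin per unit = £128.85 − £83.43 = £45.42.
Need Q such that Q × £45.42 − £1,281,600 = £1,487,000, i.e. Q = £2,768,600 / £45.42 = 60,955.53 → 60,956.

60,956 fittings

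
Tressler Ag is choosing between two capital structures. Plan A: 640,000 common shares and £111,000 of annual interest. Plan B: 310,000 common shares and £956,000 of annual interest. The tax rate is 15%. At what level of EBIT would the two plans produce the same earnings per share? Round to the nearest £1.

Set EPS_A = EPS_B: (EBIT − £111,000)(1 − 0.15) ÷ 640,000 = (EBIT − £956,000)(1 − 0.15) ÷ 310,000.
Cancelling (1 − t) and cross-multiplying: 310,000·(EBIT − 111,000) = 640,000·(EBIT − 956,000).
EBIT × (640,000 − 310,000) = 956,000 × 640,000 − 111,000 × 310,000 = 577,430,000,000, so EBIT = 577,430,000,000 ÷ 330,000 = 1,749,787.88.

£1,749,788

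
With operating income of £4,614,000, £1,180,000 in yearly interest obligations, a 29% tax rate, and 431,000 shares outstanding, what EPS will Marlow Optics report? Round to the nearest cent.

Interest = £1,180,000.00, so EBT = £4,614,000 − £1,180,000.00 = £3,434,000.00.
Net income = £3,434,000.00 × (1 − 0.29) = £2,438,140.00.
EPS = £2,438,140.00 ÷ 431,000 = £5.66.

£5.66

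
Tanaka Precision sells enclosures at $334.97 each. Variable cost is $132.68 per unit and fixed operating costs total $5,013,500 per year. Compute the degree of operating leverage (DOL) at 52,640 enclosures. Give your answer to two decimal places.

1.89

At 52,640 units, contribution = 52,640 × $202.29 = $10,648,545.60.
Operating income = contribution − fixed costs = $10,648,545.60 − $5,013,500 = $5,635,045.60.
DOL = contribution ÷ EBIT = $10,648,545.60 ÷ $5,635,045.60 = 1.8897.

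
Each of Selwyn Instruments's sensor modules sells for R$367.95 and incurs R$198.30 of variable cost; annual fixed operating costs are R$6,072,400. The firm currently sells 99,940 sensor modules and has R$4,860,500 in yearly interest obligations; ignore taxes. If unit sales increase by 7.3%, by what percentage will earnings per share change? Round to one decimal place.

At 99,940 units, contribution = 99,940 × R$169.65 = R$16,954,821.00.
Operating income = contribution − fixed costs = R$16,954,821.00 − R$6,072,400 = R$10,882,421.00.
After interest of R$4,860,500.00, pre-tax earnings = R$6,021,921.00.
Degree of combined leverage = contribution ÷ (EBIT − I) = R$16,954,821.00 ÷ R$6,021,921.00 = 2.8155.
EPS therefore changes by 2.8155 × (+7.3%) = +20.6%.

+20.6%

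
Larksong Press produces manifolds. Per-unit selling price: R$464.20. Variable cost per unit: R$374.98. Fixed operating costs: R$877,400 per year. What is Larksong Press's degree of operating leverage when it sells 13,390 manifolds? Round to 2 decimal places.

At 13,390 units, contribution = 13,390 × R$89.22 = R$1,194,655.80.
EBIT = R$1,194,655.80 − R$877,400 = R$317,255.80.
Degree of operating leverage = R$1,194,655.80 / R$317,255.80 = 3.7656.

3.77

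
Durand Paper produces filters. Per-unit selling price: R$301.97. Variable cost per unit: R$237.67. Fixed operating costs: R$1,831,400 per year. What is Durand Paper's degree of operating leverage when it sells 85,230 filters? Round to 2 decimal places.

Total contribution margin = 85,230 × R$64.30 = R$5,480,289.00.
Operating income = contribution − fixed costs = R$5,480,289.00 − R$1,831,400 = R$3,648,889.00.
Degree of operating leverage = R$5,480,289.00 / R$3,648,889.00 = 1.5019.

1.50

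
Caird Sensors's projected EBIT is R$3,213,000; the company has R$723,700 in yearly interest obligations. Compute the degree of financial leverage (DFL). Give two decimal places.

Annual interest charges come to R$723,700.00.
Degree of financial leverage = EBIT / (EBIT − interest) = R$3,213,000 / R$2,489,300.00 = 1.2907.

1.29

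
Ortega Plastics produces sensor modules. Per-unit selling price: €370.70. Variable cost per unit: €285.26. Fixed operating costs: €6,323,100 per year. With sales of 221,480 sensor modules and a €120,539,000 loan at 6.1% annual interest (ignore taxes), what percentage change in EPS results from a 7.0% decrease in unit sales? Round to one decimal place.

-25.2%

At 221,480 units, contribution = 221,480 × €85.44 = €18,923,251.20.
EBIT = €18,923,251.20 − €6,323,100 = €12,600,151.20.
Interest = €7,352,879.00, so EBIT − I = €5,247,272.20.
DCL = total CM / (EBIT − I) = €18,923,251.20 / €5,247,272.20 = 3.6063.
EPS therefore changes by 3.6063 × (-7.0%) = -25.2%.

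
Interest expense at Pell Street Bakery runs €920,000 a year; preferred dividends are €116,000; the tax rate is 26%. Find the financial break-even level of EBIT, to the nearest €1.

€1,076,757

Preferred dividends are paid after tax, so their pre-tax equivalent is €116,000 ÷ (1 − 0.26) = €156,756.76.
EPS = 0 when EBIT covers interest plus the pre-tax preferred burden: €920,000 + €156,756.76 = €1,076,756.76.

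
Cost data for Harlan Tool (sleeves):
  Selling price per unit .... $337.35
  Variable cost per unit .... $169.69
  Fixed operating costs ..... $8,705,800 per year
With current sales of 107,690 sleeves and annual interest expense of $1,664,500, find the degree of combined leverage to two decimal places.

2.35

Total contribution margin = 107,690 × $167.66 = $18,055,305.40.
Subtracting fixed costs: EBIT = $18,055,305.40 − $8,705,800 = $9,349,505.40. Interest = $1,664,500.00.
DOL = $18,055,305.40 ÷ $9,349,505.40 = 1.9312; DFL = $9,349,505.40 ÷ $7,685,005.40 = 1.2166.
Combined leverage = 1.9312 × 1.2166 = 2.3495.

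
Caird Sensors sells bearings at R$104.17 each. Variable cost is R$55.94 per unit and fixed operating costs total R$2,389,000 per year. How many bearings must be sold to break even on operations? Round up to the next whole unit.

Unit CM = price − variable cost = R$104.17 − R$55.94 = R$48.23.
Break-even volume = fixed costs ÷ CM per unit = R$2,389,000 ÷ R$48.23 = 49,533.49, so 49,534 bearings.

49,534 bearings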